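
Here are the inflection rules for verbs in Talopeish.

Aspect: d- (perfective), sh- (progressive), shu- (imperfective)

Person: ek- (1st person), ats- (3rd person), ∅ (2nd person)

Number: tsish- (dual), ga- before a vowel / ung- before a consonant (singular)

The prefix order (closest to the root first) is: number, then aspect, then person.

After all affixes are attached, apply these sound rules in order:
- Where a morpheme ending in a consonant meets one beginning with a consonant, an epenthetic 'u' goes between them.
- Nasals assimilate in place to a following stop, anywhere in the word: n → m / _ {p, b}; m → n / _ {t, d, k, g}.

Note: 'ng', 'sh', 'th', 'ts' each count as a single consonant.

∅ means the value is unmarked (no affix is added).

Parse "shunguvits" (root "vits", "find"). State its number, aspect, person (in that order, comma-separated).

singular, progressive, 2nd person

Segment: sh-ung-vits.
number: ga/ung- → singular.
aspect: sh- → progressive.
person: ∅ → 2nd person.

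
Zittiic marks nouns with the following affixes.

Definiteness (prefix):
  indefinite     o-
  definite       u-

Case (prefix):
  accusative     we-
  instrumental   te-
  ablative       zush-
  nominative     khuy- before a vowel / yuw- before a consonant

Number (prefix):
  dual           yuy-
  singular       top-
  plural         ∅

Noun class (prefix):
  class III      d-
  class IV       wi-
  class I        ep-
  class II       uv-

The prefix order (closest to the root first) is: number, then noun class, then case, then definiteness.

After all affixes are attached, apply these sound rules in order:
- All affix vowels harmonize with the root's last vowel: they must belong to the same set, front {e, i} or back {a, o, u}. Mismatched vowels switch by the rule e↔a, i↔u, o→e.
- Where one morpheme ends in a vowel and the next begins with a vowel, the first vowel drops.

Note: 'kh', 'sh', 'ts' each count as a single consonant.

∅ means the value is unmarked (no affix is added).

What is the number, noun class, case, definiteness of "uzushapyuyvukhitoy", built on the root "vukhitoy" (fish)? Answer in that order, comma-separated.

dual, class I, ablative, definite

Segment: u-zush-ep-yuy-vukhitoy.
number: yuy- → dual.
noun class: ep- → class I.
case: zush- → ablative.
definiteness: u- → definite.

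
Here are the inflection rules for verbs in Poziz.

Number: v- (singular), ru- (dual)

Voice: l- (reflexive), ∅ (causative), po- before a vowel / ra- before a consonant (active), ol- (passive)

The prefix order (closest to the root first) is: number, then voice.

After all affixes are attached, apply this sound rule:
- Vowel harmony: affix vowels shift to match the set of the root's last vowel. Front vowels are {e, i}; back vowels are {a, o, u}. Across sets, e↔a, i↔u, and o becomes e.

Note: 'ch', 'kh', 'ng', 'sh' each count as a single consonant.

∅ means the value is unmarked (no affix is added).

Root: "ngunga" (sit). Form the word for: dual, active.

Attach number dual ru- → rungunga.
Attach voice active ra- (before consonant 'r') → rarungunga.
Vowel harmony: no change.

rarungunga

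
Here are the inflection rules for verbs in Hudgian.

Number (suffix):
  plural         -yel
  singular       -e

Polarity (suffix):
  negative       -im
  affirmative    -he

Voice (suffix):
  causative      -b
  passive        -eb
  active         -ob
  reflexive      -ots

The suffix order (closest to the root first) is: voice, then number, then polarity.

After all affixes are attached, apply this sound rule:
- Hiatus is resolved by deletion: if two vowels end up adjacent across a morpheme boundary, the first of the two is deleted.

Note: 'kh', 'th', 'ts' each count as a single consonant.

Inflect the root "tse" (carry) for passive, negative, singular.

tsebim

Attach voice passive -eb → tseeb.
Attach number singular -e → tseebe.
Attach polarity negative -im → tseebeim.
Apply vowel deletion: tseebeim → tsebim.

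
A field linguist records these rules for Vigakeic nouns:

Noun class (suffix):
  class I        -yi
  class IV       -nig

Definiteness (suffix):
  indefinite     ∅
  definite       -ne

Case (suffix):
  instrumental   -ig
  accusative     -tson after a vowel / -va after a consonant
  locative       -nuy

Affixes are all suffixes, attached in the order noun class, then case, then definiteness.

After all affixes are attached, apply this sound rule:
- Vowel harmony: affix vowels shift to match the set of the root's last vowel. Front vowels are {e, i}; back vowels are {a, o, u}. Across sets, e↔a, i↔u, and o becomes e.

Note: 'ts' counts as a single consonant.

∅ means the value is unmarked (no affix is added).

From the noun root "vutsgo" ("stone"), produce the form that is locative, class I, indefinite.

vutsgoyunuy

Attach noun class class I -yi → vutsgoyi.
Attach case locative -nuy → vutsgoyinuy.
definiteness = indefinite: zero marking, form stays vutsgoyinuy.
Apply vowel harmony: vutsgoyinuy → vutsgoyunuy.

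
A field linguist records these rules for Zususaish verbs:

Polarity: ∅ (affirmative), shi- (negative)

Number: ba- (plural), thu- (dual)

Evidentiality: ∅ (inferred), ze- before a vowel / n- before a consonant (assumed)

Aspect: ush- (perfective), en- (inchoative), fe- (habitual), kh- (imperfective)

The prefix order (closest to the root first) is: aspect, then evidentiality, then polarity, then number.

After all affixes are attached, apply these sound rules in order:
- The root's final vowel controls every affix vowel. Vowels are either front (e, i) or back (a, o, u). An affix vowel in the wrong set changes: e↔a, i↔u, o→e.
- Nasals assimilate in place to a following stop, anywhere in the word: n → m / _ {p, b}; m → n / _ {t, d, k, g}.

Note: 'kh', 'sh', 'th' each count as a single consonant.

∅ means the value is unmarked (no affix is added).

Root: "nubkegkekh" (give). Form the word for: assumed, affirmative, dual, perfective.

Attach aspect perfective ush- → ushnubkegkekh.
Attach evidentiality assumed ze- (before vowel 'u') → zeushnubkegkekh.
polarity = affirmative: zero marking, form stays zeushnubkegkekh.
Attach number dual thu- → thuzeushnubkegkekh.
Apply vowel harmony: thuzeushnubkegkekh → thizeishnubkegkekh.
Nasal assimilation: no change.

thizeishnubkegkekh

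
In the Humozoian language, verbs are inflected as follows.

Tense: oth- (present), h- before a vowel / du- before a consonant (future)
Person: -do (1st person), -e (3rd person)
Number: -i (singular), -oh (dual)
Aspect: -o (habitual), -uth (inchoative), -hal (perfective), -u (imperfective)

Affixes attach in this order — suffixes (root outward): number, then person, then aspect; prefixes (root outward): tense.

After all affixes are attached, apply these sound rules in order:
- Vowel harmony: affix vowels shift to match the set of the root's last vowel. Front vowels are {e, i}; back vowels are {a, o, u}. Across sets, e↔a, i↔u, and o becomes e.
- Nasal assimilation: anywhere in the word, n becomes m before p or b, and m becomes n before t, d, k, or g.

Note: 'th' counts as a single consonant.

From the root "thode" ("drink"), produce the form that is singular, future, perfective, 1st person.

Attach number singular -i → thodei.
Attach tense future du- (before consonant 'th') → duthodei.
Attach person 1st person -do → duthodeido.
Attach aspect perfective -hal → duthodeidohal.
Apply vowel harmony: duthodeidohal → dithodeidehel.
Nasal assimilation: no change.

dithodeidehel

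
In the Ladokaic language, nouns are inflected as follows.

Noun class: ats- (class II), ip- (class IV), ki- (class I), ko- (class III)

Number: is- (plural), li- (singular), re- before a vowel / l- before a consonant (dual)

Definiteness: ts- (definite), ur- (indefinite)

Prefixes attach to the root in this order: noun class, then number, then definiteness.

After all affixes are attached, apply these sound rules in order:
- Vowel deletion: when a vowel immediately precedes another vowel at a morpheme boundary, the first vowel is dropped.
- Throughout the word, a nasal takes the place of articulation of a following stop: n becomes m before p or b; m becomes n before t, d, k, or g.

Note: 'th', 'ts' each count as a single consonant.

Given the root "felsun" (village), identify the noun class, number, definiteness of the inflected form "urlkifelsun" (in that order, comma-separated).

Segment: ur-l-ki-felsun.
noun class: ki- → class I.
number: re/l- → dual.
definiteness: ur- → indefinite.

class I, dual, indefinite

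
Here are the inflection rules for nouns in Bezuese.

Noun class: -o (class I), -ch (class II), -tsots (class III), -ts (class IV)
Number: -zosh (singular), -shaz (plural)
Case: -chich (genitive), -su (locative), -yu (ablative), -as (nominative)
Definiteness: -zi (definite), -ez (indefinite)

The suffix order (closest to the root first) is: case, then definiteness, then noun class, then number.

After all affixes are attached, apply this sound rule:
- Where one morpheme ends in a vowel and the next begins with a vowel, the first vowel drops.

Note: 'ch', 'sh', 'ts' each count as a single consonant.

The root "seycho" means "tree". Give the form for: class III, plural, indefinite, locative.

Attach case locative -su → seychosu.
Attach definiteness indefinite -ez → seychosuez.
Attach noun class class III -tsots → seychosueztsots.
Attach number plural -shaz → seychosueztsotsshaz.
Apply vowel deletion: seychosueztsotsshaz → seychoseztsotsshaz.

seychoseztsotsshaz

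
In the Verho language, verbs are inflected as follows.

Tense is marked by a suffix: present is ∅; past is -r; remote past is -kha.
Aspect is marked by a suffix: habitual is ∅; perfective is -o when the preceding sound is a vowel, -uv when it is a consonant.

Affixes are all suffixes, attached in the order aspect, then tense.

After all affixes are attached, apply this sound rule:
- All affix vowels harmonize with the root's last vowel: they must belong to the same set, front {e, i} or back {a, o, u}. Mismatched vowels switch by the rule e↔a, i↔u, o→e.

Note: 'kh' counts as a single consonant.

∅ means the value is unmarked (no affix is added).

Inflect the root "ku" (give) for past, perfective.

Attach aspect perfective -o (after vowel 'u') → kuo.
Attach tense past -r → kuor.
Vowel harmony: no change.

kuor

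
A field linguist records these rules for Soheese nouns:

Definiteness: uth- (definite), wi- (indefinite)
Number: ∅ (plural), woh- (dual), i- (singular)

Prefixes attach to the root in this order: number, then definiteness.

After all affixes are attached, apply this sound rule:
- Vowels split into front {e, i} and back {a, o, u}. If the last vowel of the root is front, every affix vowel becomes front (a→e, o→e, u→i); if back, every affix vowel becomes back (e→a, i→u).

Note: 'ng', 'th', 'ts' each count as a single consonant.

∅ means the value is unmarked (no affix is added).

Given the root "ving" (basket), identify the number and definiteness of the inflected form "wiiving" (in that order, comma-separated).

singular, indefinite

Segment: wi-i-ving.
number: i- → singular.
definiteness: wi- → indefinite.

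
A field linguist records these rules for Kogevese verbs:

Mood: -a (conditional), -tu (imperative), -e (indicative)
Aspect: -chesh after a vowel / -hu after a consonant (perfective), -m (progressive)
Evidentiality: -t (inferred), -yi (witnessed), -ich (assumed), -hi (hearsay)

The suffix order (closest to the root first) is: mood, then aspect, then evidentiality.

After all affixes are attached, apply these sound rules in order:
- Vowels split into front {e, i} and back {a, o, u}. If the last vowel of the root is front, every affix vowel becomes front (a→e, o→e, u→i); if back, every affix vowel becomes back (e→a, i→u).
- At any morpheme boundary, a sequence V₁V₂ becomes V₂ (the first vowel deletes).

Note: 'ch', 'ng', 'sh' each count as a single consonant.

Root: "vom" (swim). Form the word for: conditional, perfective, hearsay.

Attach mood conditional -a → voma.
Attach aspect perfective -chesh (after vowel 'a') → vomachesh.
Attach evidentiality hearsay -hi → vomacheshhi.
Apply vowel harmony: vomacheshhi → vomachashhu.
Vowel deletion: no change.

vomachashhu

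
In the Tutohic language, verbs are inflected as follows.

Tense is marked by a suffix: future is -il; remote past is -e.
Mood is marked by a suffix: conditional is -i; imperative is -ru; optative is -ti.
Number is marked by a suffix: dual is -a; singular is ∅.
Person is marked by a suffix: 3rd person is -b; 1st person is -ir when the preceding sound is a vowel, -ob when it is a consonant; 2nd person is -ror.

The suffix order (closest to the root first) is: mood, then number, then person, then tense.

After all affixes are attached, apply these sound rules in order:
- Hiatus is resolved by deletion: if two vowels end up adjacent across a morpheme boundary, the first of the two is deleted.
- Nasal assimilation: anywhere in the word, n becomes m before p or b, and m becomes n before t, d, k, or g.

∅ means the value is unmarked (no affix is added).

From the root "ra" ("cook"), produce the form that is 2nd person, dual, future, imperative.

Attach mood imperative -ru → raru.
Attach number dual -a → rarua.
Attach person 2nd person -ror → raruaror.
Attach tense future -il → raruaroril.
Apply vowel deletion: raruaroril → rararoril.
Nasal assimilation: no change.

rararoril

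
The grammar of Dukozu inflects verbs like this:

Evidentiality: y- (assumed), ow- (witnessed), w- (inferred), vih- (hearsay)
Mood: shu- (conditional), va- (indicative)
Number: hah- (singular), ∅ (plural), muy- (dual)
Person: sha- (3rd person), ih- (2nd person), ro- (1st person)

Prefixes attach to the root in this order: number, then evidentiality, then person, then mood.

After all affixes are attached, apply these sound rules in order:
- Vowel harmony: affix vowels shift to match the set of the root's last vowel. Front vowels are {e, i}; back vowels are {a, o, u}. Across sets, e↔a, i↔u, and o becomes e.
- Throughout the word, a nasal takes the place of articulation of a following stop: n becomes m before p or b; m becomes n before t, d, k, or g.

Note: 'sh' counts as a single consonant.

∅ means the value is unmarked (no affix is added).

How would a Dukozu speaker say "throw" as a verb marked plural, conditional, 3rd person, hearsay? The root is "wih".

shishevihwih

number = plural: zero marking, form stays wih.
Attach evidentiality hearsay vih- → vihwih.
Attach person 3rd person sha- → shavihwih.
Attach mood conditional shu- → shushavihwih.
Apply vowel harmony: shushavihwih → shishevihwih.
Nasal assimilation: no change.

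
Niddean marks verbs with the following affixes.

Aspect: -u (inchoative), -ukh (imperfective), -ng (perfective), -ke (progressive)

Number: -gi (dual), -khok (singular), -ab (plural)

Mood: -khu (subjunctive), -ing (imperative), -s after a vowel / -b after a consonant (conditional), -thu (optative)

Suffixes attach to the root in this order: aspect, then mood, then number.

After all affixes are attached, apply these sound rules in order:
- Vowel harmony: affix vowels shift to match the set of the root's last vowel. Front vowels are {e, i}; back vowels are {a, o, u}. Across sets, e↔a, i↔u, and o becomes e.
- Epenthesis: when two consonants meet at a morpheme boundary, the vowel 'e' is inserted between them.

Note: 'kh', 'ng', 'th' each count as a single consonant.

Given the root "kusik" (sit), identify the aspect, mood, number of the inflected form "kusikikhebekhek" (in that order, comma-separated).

Segment: kusik-ukh-b-khok.
aspect: -ukh → imperfective.
mood: -s/b → conditional.
number: -khok → singular.

imperfective, conditional, singular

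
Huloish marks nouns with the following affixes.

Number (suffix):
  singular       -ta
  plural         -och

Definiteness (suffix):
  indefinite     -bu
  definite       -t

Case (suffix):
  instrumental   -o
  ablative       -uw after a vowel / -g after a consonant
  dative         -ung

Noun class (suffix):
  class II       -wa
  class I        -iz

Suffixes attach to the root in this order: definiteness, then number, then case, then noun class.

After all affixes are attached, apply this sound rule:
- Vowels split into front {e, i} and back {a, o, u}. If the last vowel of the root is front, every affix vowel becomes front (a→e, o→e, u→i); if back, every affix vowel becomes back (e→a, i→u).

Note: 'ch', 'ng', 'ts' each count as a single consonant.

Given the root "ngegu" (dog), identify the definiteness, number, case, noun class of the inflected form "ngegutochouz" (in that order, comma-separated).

Segment: ngegu-t-och-o-iz.
definiteness: -t → definite.
number: -och → plural.
case: -o → instrumental.
noun class: -iz → class I.

definite, plural, instrumental, class I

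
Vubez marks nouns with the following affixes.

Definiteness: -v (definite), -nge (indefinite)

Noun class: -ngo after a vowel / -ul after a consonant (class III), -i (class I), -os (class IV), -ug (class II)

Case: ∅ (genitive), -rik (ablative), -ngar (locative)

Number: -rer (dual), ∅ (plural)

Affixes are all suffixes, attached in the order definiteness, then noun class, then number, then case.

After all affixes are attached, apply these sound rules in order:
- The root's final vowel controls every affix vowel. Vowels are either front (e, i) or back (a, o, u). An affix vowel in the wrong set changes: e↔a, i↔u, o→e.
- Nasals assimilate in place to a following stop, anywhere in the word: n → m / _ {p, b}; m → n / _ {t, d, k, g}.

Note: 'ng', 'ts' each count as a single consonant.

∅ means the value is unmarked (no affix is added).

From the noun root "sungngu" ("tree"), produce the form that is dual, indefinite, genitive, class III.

Attach definiteness indefinite -nge → sungngunge.
Attach noun class class III -ngo (after vowel 'e') → sungngungengo.
Attach number dual -rer → sungngungengorer.
case = genitive: zero marking, form stays sungngungengorer.
Apply vowel harmony: sungngungengorer → sungngungangorar.
Nasal assimilation: no change.

sungngungangorar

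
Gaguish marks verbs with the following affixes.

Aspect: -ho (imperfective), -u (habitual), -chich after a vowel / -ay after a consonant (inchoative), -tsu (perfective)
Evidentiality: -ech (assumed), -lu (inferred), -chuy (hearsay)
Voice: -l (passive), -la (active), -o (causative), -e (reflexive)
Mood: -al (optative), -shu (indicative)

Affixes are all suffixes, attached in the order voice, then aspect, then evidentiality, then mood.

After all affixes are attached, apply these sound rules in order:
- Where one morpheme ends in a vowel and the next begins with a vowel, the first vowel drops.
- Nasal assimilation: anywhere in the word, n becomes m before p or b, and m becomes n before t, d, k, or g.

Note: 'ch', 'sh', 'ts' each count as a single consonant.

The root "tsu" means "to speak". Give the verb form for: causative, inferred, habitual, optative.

Attach voice causative -o → tsuo.
Attach aspect habitual -u → tsuou.
Attach evidentiality inferred -lu → tsuoulu.
Attach mood optative -al → tsuoulual.
Apply vowel deletion: tsuoulual → tsulal.
Nasal assimilation: no change.

tsulal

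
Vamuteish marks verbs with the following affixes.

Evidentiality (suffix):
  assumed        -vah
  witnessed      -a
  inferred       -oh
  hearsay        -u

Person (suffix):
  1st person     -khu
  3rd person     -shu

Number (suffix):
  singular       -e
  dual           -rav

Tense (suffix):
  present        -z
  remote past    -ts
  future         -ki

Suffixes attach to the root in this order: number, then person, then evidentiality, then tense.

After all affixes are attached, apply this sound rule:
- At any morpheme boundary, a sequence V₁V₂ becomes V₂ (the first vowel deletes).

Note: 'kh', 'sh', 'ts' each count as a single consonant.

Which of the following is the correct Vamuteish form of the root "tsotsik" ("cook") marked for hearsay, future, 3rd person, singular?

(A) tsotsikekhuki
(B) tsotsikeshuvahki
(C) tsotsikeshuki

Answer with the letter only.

Attach number singular -e → tsotsike.
Attach person 3rd person -shu → tsotsikeshu.
Attach evidentiality hearsay -u → tsotsikeshuu.
Attach tense future -ki → tsotsikeshuuki.
Apply vowel deletion: tsotsikeshuuki → tsotsikeshuki.
So the correct form is tsotsikeshuki, option (C).
(B) tsotsikeshuvahki is wrong: it uses assumed instead of hearsay for evidentiality.
(A) tsotsikekhuki is wrong: it uses 1st person instead of 3rd person for person.

C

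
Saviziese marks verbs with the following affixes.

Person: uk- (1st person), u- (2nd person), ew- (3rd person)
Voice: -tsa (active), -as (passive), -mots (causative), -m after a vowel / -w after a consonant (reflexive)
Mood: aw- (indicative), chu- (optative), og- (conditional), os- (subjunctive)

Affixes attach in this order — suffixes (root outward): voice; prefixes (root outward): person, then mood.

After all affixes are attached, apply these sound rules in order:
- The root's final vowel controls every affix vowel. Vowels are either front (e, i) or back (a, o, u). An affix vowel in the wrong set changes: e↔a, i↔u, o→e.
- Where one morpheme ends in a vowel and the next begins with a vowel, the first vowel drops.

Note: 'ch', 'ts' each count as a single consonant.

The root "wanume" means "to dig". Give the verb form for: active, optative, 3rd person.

Attach person 3rd person ew- → ewwanume.
Attach mood optative chu- → chuewwanume.
Attach voice active -tsa → chuewwanumetsa.
Apply vowel harmony: chuewwanumetsa → chiewwanumetse.
Apply vowel deletion: chiewwanumetse → chewwanumetse.

chewwanumetse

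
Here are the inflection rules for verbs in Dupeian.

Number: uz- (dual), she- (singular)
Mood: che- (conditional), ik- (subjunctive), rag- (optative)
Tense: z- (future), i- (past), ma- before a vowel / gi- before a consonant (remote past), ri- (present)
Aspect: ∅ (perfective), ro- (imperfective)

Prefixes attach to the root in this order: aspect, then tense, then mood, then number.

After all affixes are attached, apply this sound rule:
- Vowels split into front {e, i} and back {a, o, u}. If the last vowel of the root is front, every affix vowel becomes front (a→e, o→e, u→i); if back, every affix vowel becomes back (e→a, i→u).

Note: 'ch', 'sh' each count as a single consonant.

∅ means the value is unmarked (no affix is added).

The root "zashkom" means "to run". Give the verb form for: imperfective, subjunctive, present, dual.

uzukrurozashkom

Attach aspect imperfective ro- → rozashkom.
Attach tense present ri- → rirozashkom.
Attach mood subjunctive ik- → ikrirozashkom.
Attach number dual uz- → uzikrirozashkom.
Apply vowel harmony: uzikrirozashkom → uzukrurozashkom.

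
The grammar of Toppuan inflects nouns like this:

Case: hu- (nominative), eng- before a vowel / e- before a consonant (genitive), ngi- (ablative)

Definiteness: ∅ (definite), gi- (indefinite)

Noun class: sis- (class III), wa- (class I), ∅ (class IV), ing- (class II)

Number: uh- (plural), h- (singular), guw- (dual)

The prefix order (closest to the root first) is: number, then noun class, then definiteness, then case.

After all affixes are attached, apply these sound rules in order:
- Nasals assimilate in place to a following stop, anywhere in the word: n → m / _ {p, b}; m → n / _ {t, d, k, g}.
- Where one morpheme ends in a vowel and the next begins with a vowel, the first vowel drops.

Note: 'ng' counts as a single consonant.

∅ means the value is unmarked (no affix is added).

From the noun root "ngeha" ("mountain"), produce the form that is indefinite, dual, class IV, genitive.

Attach number dual guw- → guwngeha.
noun class = class IV: zero marking, form stays guwngeha.
Attach definiteness indefinite gi- → giguwngeha.
Attach case genitive e- (before consonant 'g') → egiguwngeha.
Nasal assimilation: no change.
Vowel deletion: no change.

egiguwngeha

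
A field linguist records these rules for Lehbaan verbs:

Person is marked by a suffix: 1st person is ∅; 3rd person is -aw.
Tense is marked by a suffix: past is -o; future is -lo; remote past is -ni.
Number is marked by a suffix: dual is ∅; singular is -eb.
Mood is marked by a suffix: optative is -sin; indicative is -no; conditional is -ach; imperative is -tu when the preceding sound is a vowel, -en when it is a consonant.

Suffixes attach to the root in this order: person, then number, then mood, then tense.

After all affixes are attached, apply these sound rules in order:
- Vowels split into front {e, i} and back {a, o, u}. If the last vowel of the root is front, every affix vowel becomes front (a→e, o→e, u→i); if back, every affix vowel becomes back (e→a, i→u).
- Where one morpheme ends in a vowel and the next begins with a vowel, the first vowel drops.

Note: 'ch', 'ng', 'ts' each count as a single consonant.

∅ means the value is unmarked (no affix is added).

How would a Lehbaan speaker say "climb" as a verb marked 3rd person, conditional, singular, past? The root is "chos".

Attach person 3rd person -aw → chosaw.
Attach number singular -eb → chosaweb.
Attach mood conditional -ach → chosawebach.
Attach tense past -o → chosawebacho.
Apply vowel harmony: chosawebacho → chosawabacho.
Vowel deletion: no change.

chosawabacho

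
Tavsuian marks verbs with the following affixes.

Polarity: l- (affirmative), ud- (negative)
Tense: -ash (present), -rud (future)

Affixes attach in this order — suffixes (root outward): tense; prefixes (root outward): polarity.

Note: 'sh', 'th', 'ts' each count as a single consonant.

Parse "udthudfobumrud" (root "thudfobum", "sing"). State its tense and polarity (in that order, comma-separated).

Segment: ud-thudfobum-rud.
tense: -rud → future.
polarity: ud- → negative.

future, negative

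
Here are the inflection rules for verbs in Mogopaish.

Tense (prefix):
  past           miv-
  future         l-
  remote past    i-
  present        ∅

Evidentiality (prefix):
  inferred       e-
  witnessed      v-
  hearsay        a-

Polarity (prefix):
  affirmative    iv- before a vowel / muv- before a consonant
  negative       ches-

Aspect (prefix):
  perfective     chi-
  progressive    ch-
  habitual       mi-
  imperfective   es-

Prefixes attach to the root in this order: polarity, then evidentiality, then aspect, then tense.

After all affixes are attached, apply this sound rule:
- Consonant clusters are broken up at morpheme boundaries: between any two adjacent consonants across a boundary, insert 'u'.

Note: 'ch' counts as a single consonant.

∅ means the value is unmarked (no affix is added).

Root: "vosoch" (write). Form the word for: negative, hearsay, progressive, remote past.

ichachesuvosoch

Attach polarity negative ches- → chesvosoch.
Attach evidentiality hearsay a- → achesvosoch.
Attach aspect progressive ch- → chachesvosoch.
Attach tense remote past i- → ichachesvosoch.
Apply epenthesis: ichachesvosoch → ichachesuvosoch.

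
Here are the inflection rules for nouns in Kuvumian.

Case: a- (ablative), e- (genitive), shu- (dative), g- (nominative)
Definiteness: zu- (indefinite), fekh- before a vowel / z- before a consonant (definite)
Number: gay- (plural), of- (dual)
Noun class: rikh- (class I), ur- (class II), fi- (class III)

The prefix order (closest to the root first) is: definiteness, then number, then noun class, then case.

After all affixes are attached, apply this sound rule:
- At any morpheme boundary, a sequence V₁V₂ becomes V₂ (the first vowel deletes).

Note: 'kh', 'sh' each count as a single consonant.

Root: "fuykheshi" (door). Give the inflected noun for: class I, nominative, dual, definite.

grikhofzfuykheshi

Attach definiteness definite z- (before consonant 'f') → zfuykheshi.
Attach number dual of- → ofzfuykheshi.
Attach noun class class I rikh- → rikhofzfuykheshi.
Attach case nominative g- → grikhofzfuykheshi.
Vowel deletion: no change.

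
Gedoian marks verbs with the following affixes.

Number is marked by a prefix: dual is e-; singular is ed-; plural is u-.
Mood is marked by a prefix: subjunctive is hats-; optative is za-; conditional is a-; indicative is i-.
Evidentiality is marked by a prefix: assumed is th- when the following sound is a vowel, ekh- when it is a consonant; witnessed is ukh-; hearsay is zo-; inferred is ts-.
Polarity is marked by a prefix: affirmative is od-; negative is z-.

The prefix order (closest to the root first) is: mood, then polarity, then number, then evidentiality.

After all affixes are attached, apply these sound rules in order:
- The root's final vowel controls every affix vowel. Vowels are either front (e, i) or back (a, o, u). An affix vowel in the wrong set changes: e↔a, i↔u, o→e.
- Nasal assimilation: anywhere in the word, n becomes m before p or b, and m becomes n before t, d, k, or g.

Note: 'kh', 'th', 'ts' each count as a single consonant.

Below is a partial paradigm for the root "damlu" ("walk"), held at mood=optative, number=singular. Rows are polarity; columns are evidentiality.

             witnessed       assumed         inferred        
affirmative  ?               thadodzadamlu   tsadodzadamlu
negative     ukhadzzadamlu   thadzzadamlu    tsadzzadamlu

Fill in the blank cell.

ukhadodzadamlu

Attach mood optative za- → zadamlu.
Attach polarity affirmative od- → odzadamlu.
Attach number singular ed- → edodzadamlu.
Attach evidentiality witnessed ukh- → ukhedodzadamlu.
Apply vowel harmony: ukhedodzadamlu → ukhadodzadamlu.
Nasal assimilation: no change.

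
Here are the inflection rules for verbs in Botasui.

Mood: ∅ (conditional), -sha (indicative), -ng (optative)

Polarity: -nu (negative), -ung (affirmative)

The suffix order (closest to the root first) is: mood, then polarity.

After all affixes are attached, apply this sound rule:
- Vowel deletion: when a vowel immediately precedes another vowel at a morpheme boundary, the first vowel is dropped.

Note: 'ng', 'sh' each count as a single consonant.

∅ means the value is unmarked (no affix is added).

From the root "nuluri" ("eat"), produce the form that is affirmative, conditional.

nulurung

mood = conditional: zero marking, form stays nuluri.
Attach polarity affirmative -ung → nuluriung.
Apply vowel deletion: nuluriung → nulurung.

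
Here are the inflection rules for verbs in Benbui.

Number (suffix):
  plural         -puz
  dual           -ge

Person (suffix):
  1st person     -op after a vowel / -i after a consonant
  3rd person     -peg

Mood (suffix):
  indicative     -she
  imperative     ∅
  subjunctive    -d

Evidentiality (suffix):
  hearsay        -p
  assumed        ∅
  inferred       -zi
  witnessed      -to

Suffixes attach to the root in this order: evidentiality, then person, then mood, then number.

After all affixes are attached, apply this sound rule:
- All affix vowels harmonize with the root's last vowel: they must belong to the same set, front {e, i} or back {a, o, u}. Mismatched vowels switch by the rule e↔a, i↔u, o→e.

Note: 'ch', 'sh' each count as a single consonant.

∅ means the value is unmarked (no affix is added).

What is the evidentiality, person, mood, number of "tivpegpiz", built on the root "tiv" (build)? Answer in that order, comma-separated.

Segment: tiv-peg-puz.
evidentiality: ∅ → assumed.
person: -peg → 3rd person.
mood: ∅ → imperative.
number: -puz → plural.

assumed, 3rd person, imperative, plural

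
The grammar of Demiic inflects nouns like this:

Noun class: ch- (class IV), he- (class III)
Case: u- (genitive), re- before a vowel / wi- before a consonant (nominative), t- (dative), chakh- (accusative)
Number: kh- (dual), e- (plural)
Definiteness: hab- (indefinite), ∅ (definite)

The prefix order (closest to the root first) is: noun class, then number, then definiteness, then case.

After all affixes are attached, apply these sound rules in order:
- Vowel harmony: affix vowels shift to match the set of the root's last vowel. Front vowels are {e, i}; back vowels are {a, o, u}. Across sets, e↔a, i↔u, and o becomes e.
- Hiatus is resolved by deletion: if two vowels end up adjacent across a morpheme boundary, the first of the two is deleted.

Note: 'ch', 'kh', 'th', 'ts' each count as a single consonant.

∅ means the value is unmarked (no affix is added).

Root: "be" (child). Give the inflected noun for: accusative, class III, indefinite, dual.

chekhhebkhhebe

Attach noun class class III he- → hebe.
Attach number dual kh- → khhebe.
Attach definiteness indefinite hab- → habkhhebe.
Attach case accusative chakh- → chakhhabkhhebe.
Apply vowel harmony: chakhhabkhhebe → chekhhebkhhebe.
Vowel deletion: no change.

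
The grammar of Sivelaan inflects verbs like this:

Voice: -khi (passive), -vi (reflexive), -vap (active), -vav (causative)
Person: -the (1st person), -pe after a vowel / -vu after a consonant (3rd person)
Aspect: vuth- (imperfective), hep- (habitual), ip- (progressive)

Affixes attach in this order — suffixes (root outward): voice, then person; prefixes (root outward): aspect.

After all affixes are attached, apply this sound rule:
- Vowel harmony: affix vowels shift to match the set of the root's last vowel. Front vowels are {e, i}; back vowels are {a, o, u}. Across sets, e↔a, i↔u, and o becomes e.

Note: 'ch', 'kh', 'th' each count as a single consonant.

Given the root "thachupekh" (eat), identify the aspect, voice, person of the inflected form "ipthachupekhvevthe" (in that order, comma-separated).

Segment: ip-thachupekh-vav-the.
aspect: ip- → progressive.
voice: -vav → causative.
person: -the → 1st person.

progressive, causative, 1st person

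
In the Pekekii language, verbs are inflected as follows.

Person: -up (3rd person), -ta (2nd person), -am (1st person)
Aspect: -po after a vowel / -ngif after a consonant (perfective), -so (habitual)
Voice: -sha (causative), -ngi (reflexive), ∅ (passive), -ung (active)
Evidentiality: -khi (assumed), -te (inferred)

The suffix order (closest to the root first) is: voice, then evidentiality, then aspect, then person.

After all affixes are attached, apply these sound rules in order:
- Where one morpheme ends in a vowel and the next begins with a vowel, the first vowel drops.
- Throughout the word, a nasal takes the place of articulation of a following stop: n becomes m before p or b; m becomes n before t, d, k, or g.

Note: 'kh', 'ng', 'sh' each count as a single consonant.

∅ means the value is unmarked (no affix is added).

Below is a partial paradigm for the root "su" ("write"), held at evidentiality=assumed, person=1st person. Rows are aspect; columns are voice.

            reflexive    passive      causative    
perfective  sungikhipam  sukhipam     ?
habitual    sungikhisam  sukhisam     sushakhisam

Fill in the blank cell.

sushakhipam

Attach voice causative -sha → susha.
Attach evidentiality assumed -khi → sushakhi.
Attach aspect perfective -po (after vowel 'i') → sushakhipo.
Attach person 1st person -am → sushakhipoam.
Apply vowel deletion: sushakhipoam → sushakhipam.
Nasal assimilation: no change.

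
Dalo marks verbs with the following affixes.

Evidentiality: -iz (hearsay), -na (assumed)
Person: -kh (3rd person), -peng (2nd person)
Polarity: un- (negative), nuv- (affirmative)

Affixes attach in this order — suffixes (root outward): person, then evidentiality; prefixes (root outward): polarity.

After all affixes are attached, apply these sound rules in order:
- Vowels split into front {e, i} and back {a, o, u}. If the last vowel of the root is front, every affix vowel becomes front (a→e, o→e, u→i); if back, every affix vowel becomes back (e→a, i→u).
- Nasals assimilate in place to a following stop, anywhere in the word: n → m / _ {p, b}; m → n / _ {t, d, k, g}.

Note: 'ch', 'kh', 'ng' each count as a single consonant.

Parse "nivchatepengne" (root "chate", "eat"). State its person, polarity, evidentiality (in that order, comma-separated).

2nd person, affirmative, assumed

Segment: nuv-chate-peng-na.
person: -peng → 2nd person.
polarity: nuv- → affirmative.
evidentiality: -na → assumed.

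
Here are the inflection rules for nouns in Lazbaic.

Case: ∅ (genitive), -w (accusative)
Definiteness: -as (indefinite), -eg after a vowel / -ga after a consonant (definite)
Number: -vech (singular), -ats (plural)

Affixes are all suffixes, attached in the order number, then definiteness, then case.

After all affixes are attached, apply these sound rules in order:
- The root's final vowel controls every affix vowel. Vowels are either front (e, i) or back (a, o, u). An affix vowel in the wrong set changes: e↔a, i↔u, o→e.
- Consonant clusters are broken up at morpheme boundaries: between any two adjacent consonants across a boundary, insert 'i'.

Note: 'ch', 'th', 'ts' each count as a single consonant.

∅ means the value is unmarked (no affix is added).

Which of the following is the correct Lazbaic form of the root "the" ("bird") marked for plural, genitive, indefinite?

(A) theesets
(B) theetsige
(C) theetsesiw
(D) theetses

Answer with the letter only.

D

Attach number plural -ats → theats.
Attach definiteness indefinite -as → theatsas.
case = genitive: zero marking, form stays theatsas.
Apply vowel harmony: theatsas → theetses.
Epenthesis: no change.
So the correct form is theetses, option (D).
(C) theetsesiw is wrong: it uses accusative instead of genitive for case.
(A) theesets is wrong: it has the affixes in the wrong order.
(B) theetsige is wrong: it uses definite instead of indefinite for definiteness.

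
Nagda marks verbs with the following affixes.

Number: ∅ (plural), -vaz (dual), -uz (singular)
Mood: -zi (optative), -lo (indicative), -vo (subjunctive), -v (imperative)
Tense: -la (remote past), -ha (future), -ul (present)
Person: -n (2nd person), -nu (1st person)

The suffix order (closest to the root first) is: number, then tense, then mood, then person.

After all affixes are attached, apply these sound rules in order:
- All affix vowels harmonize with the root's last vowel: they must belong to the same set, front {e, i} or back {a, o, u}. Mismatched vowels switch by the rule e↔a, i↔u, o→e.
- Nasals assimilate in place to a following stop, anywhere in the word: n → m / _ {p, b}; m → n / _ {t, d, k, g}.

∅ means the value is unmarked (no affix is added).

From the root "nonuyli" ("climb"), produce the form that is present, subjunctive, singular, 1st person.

nonuyliizilveni

Attach number singular -uz → nonuyliuz.
Attach tense present -ul → nonuyliuzul.
Attach mood subjunctive -vo → nonuyliuzulvo.
Attach person 1st person -nu → nonuyliuzulvonu.
Apply vowel harmony: nonuyliuzulvonu → nonuyliizilveni.
Nasal assimilation: no change.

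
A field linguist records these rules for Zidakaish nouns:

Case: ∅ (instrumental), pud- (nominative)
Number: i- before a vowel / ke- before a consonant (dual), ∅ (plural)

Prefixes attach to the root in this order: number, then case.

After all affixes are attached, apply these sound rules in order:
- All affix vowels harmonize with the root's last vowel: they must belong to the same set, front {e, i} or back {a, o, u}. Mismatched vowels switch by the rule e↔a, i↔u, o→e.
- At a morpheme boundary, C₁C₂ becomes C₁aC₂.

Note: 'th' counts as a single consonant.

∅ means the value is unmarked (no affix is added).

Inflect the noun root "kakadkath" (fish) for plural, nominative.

pudakakadkath

number = plural: zero marking, form stays kakadkath.
Attach case nominative pud- → pudkakadkath.
Vowel harmony: no change.
Apply epenthesis: pudkakadkath → pudakakadkath.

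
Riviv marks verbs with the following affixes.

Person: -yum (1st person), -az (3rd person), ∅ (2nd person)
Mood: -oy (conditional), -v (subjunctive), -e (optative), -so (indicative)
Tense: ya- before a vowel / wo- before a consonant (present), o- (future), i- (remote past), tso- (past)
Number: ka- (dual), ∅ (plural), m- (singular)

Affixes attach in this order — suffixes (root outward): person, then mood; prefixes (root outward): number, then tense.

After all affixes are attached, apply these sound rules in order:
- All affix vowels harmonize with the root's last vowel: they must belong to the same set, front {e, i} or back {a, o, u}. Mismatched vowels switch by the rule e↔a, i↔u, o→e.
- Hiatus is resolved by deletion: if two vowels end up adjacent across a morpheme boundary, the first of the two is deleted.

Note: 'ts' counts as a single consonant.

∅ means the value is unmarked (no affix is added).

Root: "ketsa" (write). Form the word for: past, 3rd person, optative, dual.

Attach person 3rd person -az → ketsaaz.
Attach number dual ka- → kaketsaaz.
Attach tense past tso- → tsokaketsaaz.
Attach mood optative -e → tsokaketsaaze.
Apply vowel harmony: tsokaketsaaze → tsokaketsaaza.
Apply vowel deletion: tsokaketsaaza → tsokaketsaza.

tsokaketsaza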